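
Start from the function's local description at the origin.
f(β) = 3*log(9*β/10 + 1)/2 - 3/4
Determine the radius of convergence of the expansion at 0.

Branch term (3/2)*log(1 - β/(-10/9)): its argument vanishes at β = -10/9, a logarithmic branch point, modulus 10/9.
The radius of convergence is the smallest modulus among the singular points: 10/9.

The radius of convergence is 10/9.


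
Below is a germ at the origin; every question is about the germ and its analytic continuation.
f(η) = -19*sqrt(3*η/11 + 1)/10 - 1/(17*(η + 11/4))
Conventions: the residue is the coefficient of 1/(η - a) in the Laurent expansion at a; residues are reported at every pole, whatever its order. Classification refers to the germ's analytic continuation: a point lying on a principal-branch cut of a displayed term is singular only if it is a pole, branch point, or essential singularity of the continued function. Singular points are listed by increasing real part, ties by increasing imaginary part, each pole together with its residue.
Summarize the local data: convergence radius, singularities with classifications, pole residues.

Radius of convergence at 0: 11/4.
At -11/3: an algebraic (square-root) branch point.
At -11/4: a pole of order 1; residue -1/17.

Denominator factor (η + 11/4): pole of order 1 at -11/4, modulus 11/4.
Branch term (-19/10)*sqrt(1 - η/(-11/3)): its argument vanishes at η = -11/3, a square-root branch point, modulus 11/3.
The radius of convergence is the smallest modulus among the singular points: 11/4.
The branch term is analytic at -11/4 and contributes nothing to the residue; only the rational part matters.
At the order-1 pole -11/4 set g(η) = (η - (-11/4))*(rational part) = -1/17.
Simple pole: residue = g(a) at a = -11/4, which is -1/17.
List the singular points by increasing real part (a conjugate pair: the negative imaginary part first).


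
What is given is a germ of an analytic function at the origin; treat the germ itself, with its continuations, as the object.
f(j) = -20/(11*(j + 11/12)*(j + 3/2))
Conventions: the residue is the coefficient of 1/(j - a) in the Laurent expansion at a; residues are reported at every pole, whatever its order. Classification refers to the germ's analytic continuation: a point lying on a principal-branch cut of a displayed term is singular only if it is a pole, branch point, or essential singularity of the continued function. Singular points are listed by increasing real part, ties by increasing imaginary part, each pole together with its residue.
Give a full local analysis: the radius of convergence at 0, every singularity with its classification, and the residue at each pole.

Denominator factor (j + 3/2): pole of order 1 at -3/2, modulus 3/2.
Denominator factor (j + 11/12): pole of order 1 at -11/12, modulus 11/12.
The radius of convergence is the smallest modulus among the singular points: 11/12.
At the order-1 pole -3/2 set g(j) = (j - (-3/2))*f(j) = -20/(11*(j + 11/12)).
Simple pole: residue = g(a) at a = -3/2, which is 240/77.
At the order-1 pole -11/12 set g(j) = (j - (-11/12))*f(j) = -20/(11*(j + 3/2)).
Simple pole: residue = g(a) at a = -11/12, which is -240/77.
List the singular points by increasing real part (a conjugate pair: the negative imaginary part first).

Radius of convergence at 0: 11/12.
At -3/2: a pole of order 1; residue 240/77.
At -11/12: a pole of order 1; residue -240/77.


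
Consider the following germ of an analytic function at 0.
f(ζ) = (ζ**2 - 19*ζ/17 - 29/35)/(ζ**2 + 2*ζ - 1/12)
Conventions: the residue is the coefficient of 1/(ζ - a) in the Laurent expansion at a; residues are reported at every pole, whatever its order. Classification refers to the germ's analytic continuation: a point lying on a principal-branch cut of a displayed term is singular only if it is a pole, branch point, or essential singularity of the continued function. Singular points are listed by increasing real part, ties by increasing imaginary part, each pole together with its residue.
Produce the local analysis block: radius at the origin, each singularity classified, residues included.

Denominator factor (ζ**2 + 2*ζ - 1/12): discriminant 13/3, real irrational roots -1 + (1/6)*sqrt(39) and -1 - (1/6)*sqrt(39); poles of order 1, moduli -1 + (1/6)*sqrt(39) and 1 + (1/6)*sqrt(39).
The radius of convergence is the smallest modulus among the singular points: -1 + (1/6)*sqrt(39).
The factor ζ**2 + 2*ζ - 1/12 splits as (ζ - a)(ζ - a') with a = -1 - (1/6)*sqrt(39), a' = -1 + (1/6)*sqrt(39). At the order-1 pole a set g(ζ) = (ζ - a)*f(ζ) = [ζ**2 - 19*ζ/17 - 29/35] / (ζ - a').
Simple pole: residue = g(a) at a = -1 - (1/6)*sqrt(39), which is -53/34 - (1303/7140)*sqrt(39).
The factor ζ**2 + 2*ζ - 1/12 splits as (ζ - a)(ζ - a') with a = -1 + (1/6)*sqrt(39), a' = -1 - (1/6)*sqrt(39). At the order-1 pole a set g(ζ) = (ζ - a)*f(ζ) = [ζ**2 - 19*ζ/17 - 29/35] / (ζ - a').
Simple pole: residue = g(a) at a = -1 + (1/6)*sqrt(39), which is -53/34 + (1303/7140)*sqrt(39).
List the singular points by increasing real part (a conjugate pair: the negative imaginary part first).

Radius of convergence at 0: -1 + (1/6)*sqrt(39).
At -1 - (1/6)*sqrt(39): a pole of order 1; residue -53/34 - (1303/7140)*sqrt(39).
At -1 + (1/6)*sqrt(39): a pole of order 1; residue -53/34 + (1303/7140)*sqrt(39).


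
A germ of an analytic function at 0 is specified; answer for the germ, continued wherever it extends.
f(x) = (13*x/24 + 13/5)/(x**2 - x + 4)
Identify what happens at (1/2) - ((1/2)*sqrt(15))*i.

The denominator factor x**2 - x + 4 vanishes at (1/2) - ((1/2)*sqrt(15))*i and appears to the power 1; the numerator there equals (689/240) - ((13/48)*sqrt(15))*i, nonzero, and no other factor vanishes.
Hence a pole whose order is the multiplicity, 1.

The point is a pole of order 1.


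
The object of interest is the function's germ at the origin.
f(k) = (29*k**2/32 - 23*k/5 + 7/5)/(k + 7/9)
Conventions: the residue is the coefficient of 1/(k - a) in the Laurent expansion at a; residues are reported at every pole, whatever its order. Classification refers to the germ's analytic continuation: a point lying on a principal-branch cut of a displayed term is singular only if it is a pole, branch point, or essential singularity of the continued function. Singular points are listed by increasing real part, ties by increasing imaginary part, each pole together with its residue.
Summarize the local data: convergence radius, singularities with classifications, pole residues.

Denominator factor (k + 7/9): pole of order 1 at -7/9, modulus 7/9.
The radius of convergence is the smallest modulus among the singular points: 7/9.
At the order-1 pole -7/9 set g(k) = (k - (-7/9))*f(k) = 29*k**2/32 - 23*k/5 + 7/5.
Simple pole: residue = g(a) at a = -7/9, which is 71617/12960.

Radius of convergence at 0: 7/9.
At -7/9: a pole of order 1; residue 71617/12960.


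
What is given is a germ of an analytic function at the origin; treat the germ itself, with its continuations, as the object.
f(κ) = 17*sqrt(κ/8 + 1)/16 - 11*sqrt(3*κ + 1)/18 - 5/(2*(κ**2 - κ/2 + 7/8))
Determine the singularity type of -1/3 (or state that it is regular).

The term (-11/18)*sqrt(1 - κ/(-1/3)) has argument 1 - -1/3/(-1/3) = 0 at -1/3: a square-root (algebraic, two-sheeted) branch point; the remaining terms are analytic or single-valued there.

The point is an algebraic (square-root) branch point.


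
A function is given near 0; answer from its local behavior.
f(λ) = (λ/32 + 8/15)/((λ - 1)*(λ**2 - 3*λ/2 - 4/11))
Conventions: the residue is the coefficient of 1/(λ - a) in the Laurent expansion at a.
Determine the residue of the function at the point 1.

At the order-1 pole 1 set g(λ) = (λ - (1))*f(λ) = (λ/32 + 8/15)/(λ**2 - 3*λ/2 - 4/11).
Simple pole: residue = g(a) at a = 1, which is -2981/4560.

The residue is -2981/4560.


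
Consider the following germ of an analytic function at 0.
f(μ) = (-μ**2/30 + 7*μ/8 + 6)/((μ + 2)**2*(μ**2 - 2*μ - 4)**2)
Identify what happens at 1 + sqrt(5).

The point is a pole of order 2.

The denominator factor μ**2 - 2*μ - 4 vanishes at 1 + sqrt(5) and appears to the power 2; the numerator there equals 267/40 + (97/120)*sqrt(5), nonzero, and no other factor vanishes.
Hence a pole whose order is the multiplicity, 2.


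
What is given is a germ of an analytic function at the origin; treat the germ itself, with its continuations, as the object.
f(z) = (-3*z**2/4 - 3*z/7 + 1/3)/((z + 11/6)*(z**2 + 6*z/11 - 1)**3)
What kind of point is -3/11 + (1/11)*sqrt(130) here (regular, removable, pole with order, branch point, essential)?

The point is a pole of order 3.

The denominator factor z**2 + 6*z/11 - 1 vanishes at -3/11 + (1/11)*sqrt(130) and appears to the power 3; the numerator there equals -4181/10164 - (3/1694)*sqrt(130), nonzero, and no other factor vanishes.
Hence a pole whose order is the multiplicity, 3.


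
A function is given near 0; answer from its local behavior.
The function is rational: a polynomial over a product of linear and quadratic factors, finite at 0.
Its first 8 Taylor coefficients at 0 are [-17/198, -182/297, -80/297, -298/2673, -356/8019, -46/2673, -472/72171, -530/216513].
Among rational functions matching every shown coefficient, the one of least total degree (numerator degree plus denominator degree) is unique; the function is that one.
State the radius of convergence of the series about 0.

The radius of convergence is 3.

No rational of total degree below 4 reproduces all 8 coefficients; solving the [2/2] Pade equations on them gives f(γ) = (7*γ**2/6 - 5*γ - 17/22)/(γ - 3)**2, whose expansion matches every shown term.
Denominator factor (γ - 3)^2: pole of order 2 at 3, modulus 3.
The radius of convergence is the smallest modulus among the singular points: 3.


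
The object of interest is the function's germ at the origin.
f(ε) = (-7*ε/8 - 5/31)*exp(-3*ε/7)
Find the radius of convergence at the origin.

The radius of convergence is infinite.

The factor exp(-3*ε/7) is entire and contributes no finite singular point.
The polynomial part has no poles.
No finite singular points: the Taylor series at 0 converges everywhere.


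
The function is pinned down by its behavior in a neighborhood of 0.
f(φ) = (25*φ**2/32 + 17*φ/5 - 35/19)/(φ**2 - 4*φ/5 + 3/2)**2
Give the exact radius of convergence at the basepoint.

The radius of convergence is (1/2)*sqrt(6).

Denominator factor (φ**2 - 4*φ/5 + 3/2)^2: discriminant -134/25, complex-conjugate roots (2/5) + ((1/10)*sqrt(134))*i and (2/5) - ((1/10)*sqrt(134))*i; poles of order 2, moduli (1/2)*sqrt(6) and (1/2)*sqrt(6).
The radius of convergence is the smallest modulus among the singular points: (1/2)*sqrt(6).


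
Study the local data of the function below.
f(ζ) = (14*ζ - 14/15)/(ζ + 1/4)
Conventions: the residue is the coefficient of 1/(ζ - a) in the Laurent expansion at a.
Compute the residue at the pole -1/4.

The residue is -133/30.

At the order-1 pole -1/4 set g(ζ) = (ζ - (-1/4))*f(ζ) = 14*ζ - 14/15.
Simple pole: residue = g(a) at a = -1/4, which is -133/30.


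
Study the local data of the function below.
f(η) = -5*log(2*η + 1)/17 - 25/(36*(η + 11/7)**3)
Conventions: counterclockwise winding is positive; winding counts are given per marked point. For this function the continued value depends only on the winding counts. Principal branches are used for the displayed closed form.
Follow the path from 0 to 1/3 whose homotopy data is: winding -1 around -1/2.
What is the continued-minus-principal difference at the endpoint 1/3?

Continued minus principal equals (10/17)*pi*i.

The rational part is single-valued and drops out of the difference; each branch term changes only by its own monodromy.
(-5/17)*log(1 - η/(-1/2)): each positive loop around -1/2 adds 2*pi*i to the log, so winding -1 contributes (-5/17)*(-1)*2*pi*i = (10/17)*pi*i.
Summing the contributions at η = 1/3 gives (10/17)*pi*i.


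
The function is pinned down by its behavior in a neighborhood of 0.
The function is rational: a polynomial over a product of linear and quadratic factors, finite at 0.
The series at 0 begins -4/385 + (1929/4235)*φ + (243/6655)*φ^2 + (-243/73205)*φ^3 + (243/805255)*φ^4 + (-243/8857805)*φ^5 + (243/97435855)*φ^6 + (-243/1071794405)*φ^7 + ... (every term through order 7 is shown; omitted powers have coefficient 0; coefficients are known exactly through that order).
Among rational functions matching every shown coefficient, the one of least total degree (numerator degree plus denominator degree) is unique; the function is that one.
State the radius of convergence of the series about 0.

No rational of total degree below 3 reproduces all 8 coefficients; solving the [2/1] Pade equations on them gives f(φ) = (6*φ**2/7 + 5*φ - 4/35)/(φ + 11), whose expansion matches every shown term.
Denominator factor (φ + 11): pole of order 1 at -11, modulus 11.
The radius of convergence is the smallest modulus among the singular points: 11.

The radius of convergence is 11.


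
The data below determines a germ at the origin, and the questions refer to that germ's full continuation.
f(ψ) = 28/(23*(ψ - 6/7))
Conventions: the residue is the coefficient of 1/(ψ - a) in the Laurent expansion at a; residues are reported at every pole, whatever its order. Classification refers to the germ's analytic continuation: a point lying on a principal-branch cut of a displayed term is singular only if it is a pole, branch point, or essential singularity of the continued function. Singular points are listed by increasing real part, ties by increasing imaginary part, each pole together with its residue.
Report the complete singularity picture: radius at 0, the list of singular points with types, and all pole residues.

Radius of convergence at 0: 6/7.
At 6/7: a pole of order 1; residue 28/23.

Denominator factor (ψ - 6/7): pole of order 1 at 6/7, modulus 6/7.
The radius of convergence is the smallest modulus among the singular points: 6/7.
At the order-1 pole 6/7 set g(ψ) = (ψ - (6/7))*f(ψ) = 28/23.
Simple pole: residue = g(a) at a = 6/7, which is 28/23.


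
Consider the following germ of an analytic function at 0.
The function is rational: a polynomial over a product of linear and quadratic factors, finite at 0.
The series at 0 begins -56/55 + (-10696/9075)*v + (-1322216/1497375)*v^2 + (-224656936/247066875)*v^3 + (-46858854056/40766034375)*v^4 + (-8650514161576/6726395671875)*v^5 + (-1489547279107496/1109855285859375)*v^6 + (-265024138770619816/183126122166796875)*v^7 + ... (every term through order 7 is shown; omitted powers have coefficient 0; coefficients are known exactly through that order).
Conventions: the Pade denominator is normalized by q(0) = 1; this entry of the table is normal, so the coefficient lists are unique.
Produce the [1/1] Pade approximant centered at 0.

Taylor coefficients needed (read off): a_0 = -56/55, a_1 = -10696/9075, a_2 = -1322216/1497375.
Write the denominator as Q(v) = 1 + q1*v. Requiring Q*f - P = O(v^3) with deg P <= 1 kills the coefficients of v^2..v^2 in Q*f:
  v^2: a_2 + q1*a_1 = 0, i.e. -1322216/1497375 + (-10696/9075)*q1 = 0.
Solving this linear system: q1 = -23611/31515.
The numerator is Q*f truncated at degree 1: P0 = a_0 = -56/55; P1 = a_1 + q1*a_0 = -4368/10505.

The Pade approximant has numerator coefficients [-56/55, -4368/10505]; denominator coefficients [1, -23611/31515].


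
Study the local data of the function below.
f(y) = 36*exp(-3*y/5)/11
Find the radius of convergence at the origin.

The radius of convergence is infinite.

The factor exp(-3*y/5) is entire and contributes no finite singular point.
The polynomial part has no poles.
No finite singular points: the Taylor series at 0 converges everywhere.


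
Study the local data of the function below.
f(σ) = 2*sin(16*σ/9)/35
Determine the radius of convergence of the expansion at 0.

The radius of convergence is infinite.

The factor -sin(16*σ/9) is entire and contributes no finite singular point.
The polynomial part has no poles.
No finite singular points: the Taylor series at 0 converges everywhere.


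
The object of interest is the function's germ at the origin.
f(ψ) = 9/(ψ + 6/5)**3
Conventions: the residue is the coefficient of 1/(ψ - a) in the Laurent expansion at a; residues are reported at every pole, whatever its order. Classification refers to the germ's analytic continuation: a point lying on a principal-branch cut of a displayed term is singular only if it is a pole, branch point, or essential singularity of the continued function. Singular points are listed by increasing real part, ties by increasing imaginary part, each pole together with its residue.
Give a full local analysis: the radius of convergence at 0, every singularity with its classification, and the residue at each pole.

Denominator factor (ψ + 6/5)^3: pole of order 3 at -6/5, modulus 6/5.
The radius of convergence is the smallest modulus among the singular points: 6/5.
At the order-3 pole -6/5 set g(ψ) = (ψ - (-6/5))^3*f(ψ) = 9.
Order-3 pole: residue = g''(a)/2; g''(-6/5) = 0, so the residue is 0.

Radius of convergence at 0: 6/5.
At -6/5: a pole of order 3; residue 0.


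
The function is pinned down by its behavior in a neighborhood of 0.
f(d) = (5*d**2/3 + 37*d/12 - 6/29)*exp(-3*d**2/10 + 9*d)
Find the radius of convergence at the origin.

The radius of convergence is infinite.

The factor exp(-3*d**2/10 + 9*d) is entire and contributes no finite singular point.
The polynomial part has no poles.
No finite singular points: the Taylor series at 0 converges everywhere.


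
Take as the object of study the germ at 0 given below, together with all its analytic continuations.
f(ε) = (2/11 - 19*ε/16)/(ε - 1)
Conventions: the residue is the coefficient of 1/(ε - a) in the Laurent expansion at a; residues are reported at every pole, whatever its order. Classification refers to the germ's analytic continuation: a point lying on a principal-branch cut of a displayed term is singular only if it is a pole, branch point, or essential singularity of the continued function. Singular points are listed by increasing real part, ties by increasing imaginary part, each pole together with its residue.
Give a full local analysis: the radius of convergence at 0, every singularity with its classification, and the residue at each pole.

Radius of convergence at 0: 1.
At 1: a pole of order 1; residue -177/176.

Denominator factor (ε - 1): pole of order 1 at 1, modulus 1.
The radius of convergence is the smallest modulus among the singular points: 1.
At the order-1 pole 1 set g(ε) = (ε - (1))*f(ε) = 2/11 - 19*ε/16.
Simple pole: residue = g(a) at a = 1, which is -177/176.


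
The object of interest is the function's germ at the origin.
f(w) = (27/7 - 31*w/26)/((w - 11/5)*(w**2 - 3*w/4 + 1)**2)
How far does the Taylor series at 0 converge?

Denominator factor (w - 11/5): pole of order 1 at 11/5, modulus 11/5.
Denominator factor (w**2 - 3*w/4 + 1)^2: discriminant -55/16, complex-conjugate roots (3/8) + ((1/8)*sqrt(55))*i and (3/8) - ((1/8)*sqrt(55))*i; poles of order 2, moduli 1 and 1.
The radius of convergence is the smallest modulus among the singular points: 1.

The radius of convergence is 1.


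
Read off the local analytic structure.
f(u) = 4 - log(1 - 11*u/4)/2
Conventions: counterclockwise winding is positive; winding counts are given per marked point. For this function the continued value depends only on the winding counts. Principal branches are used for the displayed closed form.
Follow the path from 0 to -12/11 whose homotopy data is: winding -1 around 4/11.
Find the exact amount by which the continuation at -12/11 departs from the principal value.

Continued minus principal equals pi*i.

The rational part is single-valued and drops out of the difference; each branch term changes only by its own monodromy.
(-1/2)*log(1 - u/(4/11)): each positive loop around 4/11 adds 2*pi*i to the log, so winding -1 contributes (-1/2)*(-1)*2*pi*i = pi*i.
Summing the contributions at u = -12/11 gives pi*i.


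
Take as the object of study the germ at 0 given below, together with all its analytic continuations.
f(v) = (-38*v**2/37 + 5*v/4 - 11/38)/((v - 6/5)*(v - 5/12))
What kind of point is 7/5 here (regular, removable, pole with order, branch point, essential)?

Denominator factors: v - 5/12 = 59/60 at v = 7/5; v - 6/5 = 1/5 at v = 7/5 — none vanishes.
So the germ continues analytically to 7/5.

The point is a regular point.


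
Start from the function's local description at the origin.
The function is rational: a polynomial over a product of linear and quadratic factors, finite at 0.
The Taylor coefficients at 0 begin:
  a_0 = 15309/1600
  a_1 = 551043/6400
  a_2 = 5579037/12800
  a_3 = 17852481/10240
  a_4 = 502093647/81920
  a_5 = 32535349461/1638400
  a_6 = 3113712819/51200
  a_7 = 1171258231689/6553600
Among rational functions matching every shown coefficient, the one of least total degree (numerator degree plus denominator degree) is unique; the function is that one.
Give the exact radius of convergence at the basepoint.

No rational of total degree below 4 reproduces all 8 coefficients; solving the [1/3] Pade equations on them gives f(z) = (-17*z/9 - 21/25)/(z - 4/9)**3, whose expansion matches every shown term.
Denominator factor (z - 4/9)^3: pole of order 3 at 4/9, modulus 4/9.
The radius of convergence is the smallest modulus among the singular points: 4/9.

The radius of convergence is 4/9.


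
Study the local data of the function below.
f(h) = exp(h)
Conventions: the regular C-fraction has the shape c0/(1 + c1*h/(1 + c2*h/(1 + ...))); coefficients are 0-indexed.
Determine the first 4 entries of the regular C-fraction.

Taylor coefficients (expand at 0): a_0 = 1, a_1 = 1, a_2 = 1/2, a_3 = 1/6.
c0 = a_0 = 1. Peel one level at a time: if S = 1 + c*h/S' with S'(0) = 1, then c is the h-coefficient of S and S' = c*h/(S - 1).
S_1 = c0/f = 1 + (-1)*h + (1/2)*h^2 + ...; c1 = -1.
S_2 = c1*h/(S_1 - 1) = 1 + (1/2)*h + (1/12)*h^2 + ...; c2 = 1/2.
S_3 = c2*h/(S_2 - 1) = 1 + (-1/6)*h + ...; c3 = -1/6.

The regular C-fraction coefficients are [1, -1, 1/2, -1/6].


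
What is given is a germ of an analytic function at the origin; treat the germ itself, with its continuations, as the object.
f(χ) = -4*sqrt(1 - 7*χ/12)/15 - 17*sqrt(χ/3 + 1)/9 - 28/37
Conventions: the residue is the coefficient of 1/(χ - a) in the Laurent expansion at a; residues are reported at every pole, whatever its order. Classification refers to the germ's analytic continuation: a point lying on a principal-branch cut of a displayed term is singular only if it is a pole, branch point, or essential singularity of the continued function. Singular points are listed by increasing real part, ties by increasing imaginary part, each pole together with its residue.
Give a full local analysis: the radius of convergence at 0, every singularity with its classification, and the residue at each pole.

Radius of convergence at 0: 12/7.
At -3: an algebraic (square-root) branch point.
At 12/7: an algebraic (square-root) branch point.

Branch term (-4/15)*sqrt(1 - χ/(12/7)): its argument vanishes at χ = 12/7, a square-root branch point, modulus 12/7.
Branch term (-17/9)*sqrt(1 - χ/(-3)): its argument vanishes at χ = -3, a square-root branch point, modulus 3.
The radius of convergence is the smallest modulus among the singular points: 12/7.
List the singular points by increasing real part (a conjugate pair: the negative imaginary part first).


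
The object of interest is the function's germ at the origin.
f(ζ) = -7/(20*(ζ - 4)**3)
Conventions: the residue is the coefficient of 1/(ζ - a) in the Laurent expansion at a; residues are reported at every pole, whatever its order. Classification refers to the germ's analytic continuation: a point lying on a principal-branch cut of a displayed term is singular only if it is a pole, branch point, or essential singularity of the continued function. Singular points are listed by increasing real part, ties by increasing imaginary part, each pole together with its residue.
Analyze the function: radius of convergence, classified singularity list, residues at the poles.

Denominator factor (ζ - 4)^3: pole of order 3 at 4, modulus 4.
The radius of convergence is the smallest modulus among the singular points: 4.
At the order-3 pole 4 set g(ζ) = (ζ - (4))^3*f(ζ) = -7/20.
Order-3 pole: residue = g''(a)/2; g''(4) = 0, so the residue is 0.

Radius of convergence at 0: 4.
At 4: a pole of order 3; residue 0.


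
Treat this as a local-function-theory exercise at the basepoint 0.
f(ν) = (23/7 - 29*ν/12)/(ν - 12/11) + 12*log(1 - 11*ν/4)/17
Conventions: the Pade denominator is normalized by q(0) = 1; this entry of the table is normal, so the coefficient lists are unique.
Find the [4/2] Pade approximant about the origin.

Taylor coefficients needed (expand at 0): a_0 = -253/84, a_1 = -21307/8568, a_2 = -325853/102816, a_3 = -6603091/1233792, a_4 = -155648471/14805504, a_5 = -20066471447/888330240, a_6 = -109236222821/2131992576.
Write the denominator as Q(ν) = 1 + q1*ν + q2*ν^2. Requiring Q*f - P = O(ν^7) with deg P <= 4 kills the coefficients of ν^5..ν^6 in Q*f:
  ν^5: a_5 + q1*a_4 + q2*a_3 = 0, i.e. -20066471447/888330240 + (-155648471/14805504)*q1 + (-6603091/1233792)*q2 = 0.
  ν^6: a_6 + q1*a_5 + q2*a_4 = 0, i.e. -109236222821/2131992576 + (-20066471447/888330240)*q1 + (-155648471/14805504)*q2 = 0.
Solving this linear system: q1 = -1987667/561216, q2 = 10237931/3741440.
The numerator is Q*f truncated at degree 4: P0 = a_0 = -253/84; P1 = a_1 + q1*a_0 = 6555984215/801416448; P2 = a_2 + q1*a_1 + q2*a_0 = -1987028483/763253760; P3 = a_3 + q1*a_2 + q2*a_1 = -237113657/254417920; P4 = a_4 + q1*a_3 + q2*a_2 = -703397563/3053015040.

The Pade approximant has numerator coefficients [-253/84, 6555984215/801416448, -1987028483/763253760, -237113657/254417920, -703397563/3053015040]; denominator coefficients [1, -1987667/561216, 10237931/3741440].


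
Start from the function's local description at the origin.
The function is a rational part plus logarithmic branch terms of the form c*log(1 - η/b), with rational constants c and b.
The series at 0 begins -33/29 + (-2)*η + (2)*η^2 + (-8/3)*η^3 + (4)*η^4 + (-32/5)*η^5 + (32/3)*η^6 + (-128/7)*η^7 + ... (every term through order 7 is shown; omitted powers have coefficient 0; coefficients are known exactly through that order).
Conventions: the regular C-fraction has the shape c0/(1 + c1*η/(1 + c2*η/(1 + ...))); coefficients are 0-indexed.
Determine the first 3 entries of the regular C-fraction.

Taylor coefficients (read off): a_0 = -33/29, a_1 = -2, a_2 = 2.
c0 = a_0 = -33/29. Peel one level at a time: if S = 1 + c*η/S' with S'(0) = 1, then c is the η-coefficient of S and S' = c*η/(S - 1).
S_1 = c0/f = 1 + (-58/33)*η + (5278/1089)*η^2 + ...; c1 = -58/33.
S_2 = c1*η/(S_1 - 1) = 1 + (91/33)*η + ...; c2 = 91/33.

The regular C-fraction coefficients are [-33/29, -58/33, 91/33].


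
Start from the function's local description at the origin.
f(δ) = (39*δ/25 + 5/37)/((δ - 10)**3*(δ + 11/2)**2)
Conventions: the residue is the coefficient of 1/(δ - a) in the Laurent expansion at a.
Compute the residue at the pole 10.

The residue is -17088/854256925.

At the order-3 pole 10 set g(δ) = (δ - (10))^3*f(δ) = (39*δ/25 + 5/37)/(δ + 11/2)**2.
Order-3 pole: residue = g''(a)/2; g''(10) = -34176/854256925, so the residue is -17088/854256925.


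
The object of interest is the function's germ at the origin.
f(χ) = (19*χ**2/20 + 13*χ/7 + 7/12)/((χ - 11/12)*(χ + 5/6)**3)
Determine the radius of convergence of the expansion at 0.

The radius of convergence is 5/6.

Denominator factor (χ - 11/12): pole of order 1 at 11/12, modulus 11/12.
Denominator factor (χ + 5/6)^3: pole of order 3 at -5/6, modulus 5/6.
The radius of convergence is the smallest modulus among the singular points: 5/6.


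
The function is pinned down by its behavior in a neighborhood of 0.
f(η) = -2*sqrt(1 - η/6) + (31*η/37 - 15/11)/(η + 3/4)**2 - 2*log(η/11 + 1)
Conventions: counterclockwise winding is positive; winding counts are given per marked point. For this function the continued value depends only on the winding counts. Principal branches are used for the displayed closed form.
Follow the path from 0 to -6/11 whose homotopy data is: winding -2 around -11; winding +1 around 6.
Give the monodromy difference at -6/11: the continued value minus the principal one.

The rational part is single-valued and drops out of the difference; each branch term changes only by its own monodromy.
(-2)*log(1 - η/(-11)): each positive loop around -11 adds 2*pi*i to the log, so winding -2 contributes (-2)*(-2)*2*pi*i = (8)*pi*i.
(-2)*sqrt(1 - η/(6)): winding +1 is odd, the square root flips sign, contributing -2*(-2)*sqrt(1 - (-6/11)/(6)) = -2*(-2)*sqrt(12/11) = (8/11)*sqrt(33).
Summing the contributions at η = -6/11 gives ((8/11)*sqrt(33)) + ((8)*pi)*i.

Continued minus principal equals ((8/11)*sqrt(33)) + ((8)*pi)*i.


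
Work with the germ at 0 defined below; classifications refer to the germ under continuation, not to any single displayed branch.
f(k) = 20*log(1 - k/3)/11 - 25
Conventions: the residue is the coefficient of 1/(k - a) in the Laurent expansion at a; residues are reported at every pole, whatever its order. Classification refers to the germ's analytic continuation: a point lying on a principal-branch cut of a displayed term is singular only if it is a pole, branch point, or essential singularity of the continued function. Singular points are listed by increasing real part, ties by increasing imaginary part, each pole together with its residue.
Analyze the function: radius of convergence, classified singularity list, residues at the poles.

Branch term (20/11)*log(1 - k/(3)): its argument vanishes at k = 3, a logarithmic branch point, modulus 3.
The radius of convergence is the smallest modulus among the singular points: 3.

Radius of convergence at 0: 3.
At 3: a logarithmic branch point.


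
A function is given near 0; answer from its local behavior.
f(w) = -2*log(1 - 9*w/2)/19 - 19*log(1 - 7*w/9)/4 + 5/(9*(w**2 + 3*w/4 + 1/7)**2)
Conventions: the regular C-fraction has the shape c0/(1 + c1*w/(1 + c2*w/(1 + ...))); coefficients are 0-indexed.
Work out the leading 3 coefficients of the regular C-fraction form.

The regular C-fraction coefficients are [245/9, 192659/18620, -29860558961/8071448805].

Taylor coefficients (expand at 0): a_0 = 245/9, a_1 = -192659/684, a_2 = 46104227/24624.
c0 = a_0 = 245/9. Peel one level at a time: if S = 1 + c*w/S' with S'(0) = 1, then c is the w-coefficient of S and S' = c*w/(S - 1).
S_1 = c0/f = 1 + (192659/18620)*w + (29860558961/780084900)*w^2 + ...; c1 = 192659/18620.
S_2 = c1*w/(S_1 - 1) = 1 + (-29860558961/8071448805)*w + ...; c2 = -29860558961/8071448805.


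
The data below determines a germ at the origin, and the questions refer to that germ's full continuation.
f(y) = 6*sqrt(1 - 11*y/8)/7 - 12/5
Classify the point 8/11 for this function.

The term (6/7)*sqrt(1 - y/(8/11)) has argument 1 - 8/11/(8/11) = 0 at 8/11: a square-root (algebraic, two-sheeted) branch point; the remaining terms are analytic or single-valued there.

The point is an algebraic (square-root) branch point.


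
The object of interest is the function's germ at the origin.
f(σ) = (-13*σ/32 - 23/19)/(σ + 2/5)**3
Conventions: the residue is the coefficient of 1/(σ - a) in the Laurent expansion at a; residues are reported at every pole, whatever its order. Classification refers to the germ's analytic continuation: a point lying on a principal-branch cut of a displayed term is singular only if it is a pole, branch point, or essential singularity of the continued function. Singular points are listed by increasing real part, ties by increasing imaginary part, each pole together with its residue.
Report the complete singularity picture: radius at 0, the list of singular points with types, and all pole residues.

Radius of convergence at 0: 2/5.
At -2/5: a pole of order 3; residue 0.

Denominator factor (σ + 2/5)^3: pole of order 3 at -2/5, modulus 2/5.
The radius of convergence is the smallest modulus among the singular points: 2/5.
At the order-3 pole -2/5 set g(σ) = (σ - (-2/5))^3*f(σ) = -13*σ/32 - 23/19.
Order-3 pole: residue = g''(a)/2; g''(-2/5) = 0, so the residue is 0.


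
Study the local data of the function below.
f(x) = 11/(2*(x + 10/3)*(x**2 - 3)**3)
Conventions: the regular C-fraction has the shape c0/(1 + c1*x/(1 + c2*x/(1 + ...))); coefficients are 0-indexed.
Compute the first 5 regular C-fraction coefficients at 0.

Taylor coefficients (expand at 0): a_0 = -11/180, a_1 = 11/600, a_2 = -1199/18000, a_3 = 1199/60000, a_4 = -252373/5400000.
c0 = a_0 = -11/180. Peel one level at a time: if S = 1 + c*x/S' with S'(0) = 1, then c is the x-coefficient of S and S' = c*x/(S - 1).
S_1 = c0/f = 1 + (3/10)*x + (-1)*x^2 + ...; c1 = 3/10.
S_2 = c1*x/(S_1 - 1) = 1 + (10/3)*x + (109/9)*x^2 + ...; c2 = 10/3.
S_3 = c2*x/(S_2 - 1) = 1 + (-109/30)*x + (127/300)*x^2 + ...; c3 = -109/30.
S_4 = c3*x/(S_3 - 1) = 1 + (127/1090)*x + ...; c4 = 127/1090.

The regular C-fraction coefficients are [-11/180, 3/10, 10/3, -109/30, 127/1090].


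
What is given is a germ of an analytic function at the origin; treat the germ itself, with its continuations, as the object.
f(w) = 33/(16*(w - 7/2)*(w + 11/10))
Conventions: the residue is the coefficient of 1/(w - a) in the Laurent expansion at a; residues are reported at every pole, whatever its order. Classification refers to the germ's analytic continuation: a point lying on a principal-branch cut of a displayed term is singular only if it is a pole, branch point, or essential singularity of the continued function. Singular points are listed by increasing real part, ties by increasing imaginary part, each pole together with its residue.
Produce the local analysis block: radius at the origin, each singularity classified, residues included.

Denominator factor (w + 11/10): pole of order 1 at -11/10, modulus 11/10.
Denominator factor (w - 7/2): pole of order 1 at 7/2, modulus 7/2.
The radius of convergence is the smallest modulus among the singular points: 11/10.
At the order-1 pole -11/10 set g(w) = (w - (-11/10))*f(w) = 33/(16*(w - 7/2)).
Simple pole: residue = g(a) at a = -11/10, which is -165/368.
At the order-1 pole 7/2 set g(w) = (w - (7/2))*f(w) = 33/(16*(w + 11/10)).
Simple pole: residue = g(a) at a = 7/2, which is 165/368.
List the singular points by increasing real part (a conjugate pair: the negative imaginary part first).

Radius of convergence at 0: 11/10.
At -11/10: a pole of order 1; residue -165/368.
At 7/2: a pole of order 1; residue 165/368.


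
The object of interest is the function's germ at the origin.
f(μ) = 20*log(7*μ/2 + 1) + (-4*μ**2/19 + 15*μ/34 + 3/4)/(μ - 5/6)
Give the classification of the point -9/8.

Denominator factors: μ - 5/6 = -47/24 at μ = -9/8 — none vanishes.
Branch term log(1 - μ/(-2/7)): argument at -9/8 is -47/16, nonzero, so -9/8 is not its branch point (a point on a principal cut is still regular for the continued germ).
So the germ continues analytically to -9/8.

The point is a regular point.


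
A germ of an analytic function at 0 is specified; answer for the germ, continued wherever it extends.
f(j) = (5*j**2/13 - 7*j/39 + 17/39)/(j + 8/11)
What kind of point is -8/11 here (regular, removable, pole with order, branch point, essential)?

The point is a pole of order 1.

The denominator factor j + 8/11 vanishes at -8/11 and appears to the power 1; the numerator there equals 1211/1573, nonzero, and no other factor vanishes.
Hence a pole whose order is the multiplicity, 1.


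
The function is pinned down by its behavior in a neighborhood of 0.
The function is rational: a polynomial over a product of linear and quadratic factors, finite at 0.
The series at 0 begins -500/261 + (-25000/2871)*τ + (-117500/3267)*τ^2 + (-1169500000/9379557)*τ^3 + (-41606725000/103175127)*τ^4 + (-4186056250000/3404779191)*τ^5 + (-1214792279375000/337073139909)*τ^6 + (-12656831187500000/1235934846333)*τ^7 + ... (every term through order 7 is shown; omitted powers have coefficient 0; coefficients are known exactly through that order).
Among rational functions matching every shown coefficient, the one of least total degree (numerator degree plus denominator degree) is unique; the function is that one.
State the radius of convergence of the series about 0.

No rational of total degree below 6 reproduces all 8 coefficients; solving the [0/6] Pade equations on them gives f(τ) = 12/(29*(τ**2 + 10*τ/11 - 3/5)**3), whose expansion matches every shown term.
Denominator factor (τ**2 + 10*τ/11 - 3/5)^3: discriminant 1952/605, real irrational roots -5/11 + (2/55)*sqrt(610) and -5/11 - (2/55)*sqrt(610); poles of order 3, moduli -5/11 + (2/55)*sqrt(610) and 5/11 + (2/55)*sqrt(610).
The radius of convergence is the smallest modulus among the singular points: -5/11 + (2/55)*sqrt(610).

The radius of convergence is -5/11 + (2/55)*sqrt(610).


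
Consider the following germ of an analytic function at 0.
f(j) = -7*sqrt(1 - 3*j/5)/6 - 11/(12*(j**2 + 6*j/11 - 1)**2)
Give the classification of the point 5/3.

The term (-7/6)*sqrt(1 - j/(5/3)) has argument 1 - 5/3/(5/3) = 0 at 5/3: a square-root (algebraic, two-sheeted) branch point; the remaining terms are analytic or single-valued there.

The point is an algebraic (square-root) branch point.


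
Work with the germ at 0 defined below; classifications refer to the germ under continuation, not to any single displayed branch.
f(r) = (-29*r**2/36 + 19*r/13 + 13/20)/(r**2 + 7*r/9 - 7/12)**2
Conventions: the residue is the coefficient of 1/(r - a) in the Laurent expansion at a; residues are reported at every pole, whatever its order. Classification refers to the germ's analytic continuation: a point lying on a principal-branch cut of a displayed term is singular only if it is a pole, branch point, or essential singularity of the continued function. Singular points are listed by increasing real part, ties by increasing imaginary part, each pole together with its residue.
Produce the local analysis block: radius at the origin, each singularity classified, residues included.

Denominator factor (r**2 + 7*r/9 - 7/12)^2: discriminant 238/81, real irrational roots -7/18 + (1/18)*sqrt(238) and -7/18 - (1/18)*sqrt(238); poles of order 2, moduli -7/18 + (1/18)*sqrt(238) and 7/18 + (1/18)*sqrt(238).
The radius of convergence is the smallest modulus among the singular points: -7/18 + (1/18)*sqrt(238).
The factor r**2 + 7*r/9 - 7/12 splits as (r - a)(r - a') with a = -7/18 - (1/18)*sqrt(238), a' = -7/18 + (1/18)*sqrt(238). At the order-2 pole a set g(r) = (r - a)^2*f(r) = [-29*r**2/36 + 19*r/13 + 13/20] / (r - a')^2.
Order-2 pole: residue = g'(a); g'(-7/18 - (1/18)*sqrt(238)) = (24597/1732640)*sqrt(238), so the residue is (24597/1732640)*sqrt(238).
The factor r**2 + 7*r/9 - 7/12 splits as (r - a)(r - a') with a = -7/18 + (1/18)*sqrt(238), a' = -7/18 - (1/18)*sqrt(238). At the order-2 pole a set g(r) = (r - a)^2*f(r) = [-29*r**2/36 + 19*r/13 + 13/20] / (r - a')^2.
Order-2 pole: residue = g'(a); g'(-7/18 + (1/18)*sqrt(238)) = -(24597/1732640)*sqrt(238), so the residue is -(24597/1732640)*sqrt(238).
List the singular points by increasing real part (a conjugate pair: the negative imaginary part first).

Radius of convergence at 0: -7/18 + (1/18)*sqrt(238).
At -7/18 - (1/18)*sqrt(238): a pole of order 2; residue (24597/1732640)*sqrt(238).
At -7/18 + (1/18)*sqrt(238): a pole of order 2; residue -(24597/1732640)*sqrt(238).


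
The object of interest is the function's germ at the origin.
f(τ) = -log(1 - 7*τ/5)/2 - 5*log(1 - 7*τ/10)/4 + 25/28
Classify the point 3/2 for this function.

There is no denominator, hence no pole anywhere.
Branch term log(1 - τ/(10/7)): argument at 3/2 is -1/20, nonzero, so 3/2 is not its branch point (a point on a principal cut is still regular for the continued germ).
Branch term log(1 - τ/(5/7)): argument at 3/2 is -11/10, nonzero, so 3/2 is not its branch point (a point on a principal cut is still regular for the continued germ).
So the germ continues analytically to 3/2.

The point is a regular point.


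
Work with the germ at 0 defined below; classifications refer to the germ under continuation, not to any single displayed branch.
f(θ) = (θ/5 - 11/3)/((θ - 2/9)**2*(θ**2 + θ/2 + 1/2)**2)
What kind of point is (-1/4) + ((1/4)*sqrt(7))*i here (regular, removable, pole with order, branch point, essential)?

The point is a pole of order 2.

The denominator factor θ**2 + θ/2 + 1/2 vanishes at (-1/4) + ((1/4)*sqrt(7))*i and appears to the power 2; the numerator there equals (-223/60) + ((1/20)*sqrt(7))*i, nonzero, and no other factor vanishes.
Hence a pole whose order is the multiplicity, 2.
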